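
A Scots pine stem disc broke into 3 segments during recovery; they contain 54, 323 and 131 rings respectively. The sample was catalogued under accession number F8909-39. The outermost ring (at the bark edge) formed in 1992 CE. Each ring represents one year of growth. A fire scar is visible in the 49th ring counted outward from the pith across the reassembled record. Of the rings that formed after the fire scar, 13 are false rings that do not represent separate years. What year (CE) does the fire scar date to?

1546 CE

Total rings = 54 + 323 + 131 = 508.
Between ring 49 and the bark edge there are 508 − 49 = 459 rings.
Removing the 13 false rings leaves 459 − 13 = 446 true rings beyond the fire scar.
1992 − 446 = 1546 CE.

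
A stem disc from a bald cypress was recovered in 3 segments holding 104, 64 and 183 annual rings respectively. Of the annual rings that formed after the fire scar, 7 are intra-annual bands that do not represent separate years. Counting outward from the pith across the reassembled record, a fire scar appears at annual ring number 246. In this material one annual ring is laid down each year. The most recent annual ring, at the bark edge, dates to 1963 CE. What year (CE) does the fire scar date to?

Total annual rings = 104 + 64 + 183 = 351.
351 − 246 = 105 annual rings lie beyond the fire scar toward the bark edge.
Removing the 7 false annual rings leaves 105 − 7 = 98 true annual rings beyond the fire scar.
The annual ring at the bark edge is 1963 CE, so the fire scar dates to 1963 − 98 = 1865 CE.

1865 CE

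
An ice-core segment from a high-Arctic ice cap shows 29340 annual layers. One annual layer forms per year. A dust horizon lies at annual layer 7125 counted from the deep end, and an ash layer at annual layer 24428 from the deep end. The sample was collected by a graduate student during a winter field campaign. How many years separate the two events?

17303 years

24428 − 7125 = 17303 annual layers lie between the two events.
At one annual layer per year, 17303 years elapsed between them.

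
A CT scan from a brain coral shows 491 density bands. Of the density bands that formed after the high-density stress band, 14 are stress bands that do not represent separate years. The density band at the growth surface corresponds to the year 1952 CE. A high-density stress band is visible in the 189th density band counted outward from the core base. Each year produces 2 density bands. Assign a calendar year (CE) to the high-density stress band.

1808 CE

Between density band 189 and the growth surface there are 491 − 189 = 302 density bands.
302 − 14 false = 288 true density bands after the high-density stress band.
288 density bands at 2 per year is 288 / 2 = 144 years.
1952 − 144 = 1808 CE.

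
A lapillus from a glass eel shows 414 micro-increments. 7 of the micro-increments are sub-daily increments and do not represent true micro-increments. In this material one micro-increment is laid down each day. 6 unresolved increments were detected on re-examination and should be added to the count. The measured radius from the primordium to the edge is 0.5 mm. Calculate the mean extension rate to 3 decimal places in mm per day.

Adjusted count: 414 − 7 + 6 = 413 micro-increments.
Mean rate = 0.5 mm / 413 days ≈ 0.001 mm per day.

0.001 mm per day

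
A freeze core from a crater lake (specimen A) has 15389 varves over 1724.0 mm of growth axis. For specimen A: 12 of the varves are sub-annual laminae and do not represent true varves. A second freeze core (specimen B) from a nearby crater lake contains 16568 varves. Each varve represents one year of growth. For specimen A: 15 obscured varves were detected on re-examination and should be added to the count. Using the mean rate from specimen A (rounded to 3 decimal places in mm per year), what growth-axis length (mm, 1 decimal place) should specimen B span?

1855.6 mm

Specimen A: true varve count = 15389 − 12 + 15 = 15392.
A: Mean rate = 1724.0 mm / 15392 years ≈ 0.112 mm/yr.
For B, 0.112 mm/year × 16568 years = 1855.6 mm.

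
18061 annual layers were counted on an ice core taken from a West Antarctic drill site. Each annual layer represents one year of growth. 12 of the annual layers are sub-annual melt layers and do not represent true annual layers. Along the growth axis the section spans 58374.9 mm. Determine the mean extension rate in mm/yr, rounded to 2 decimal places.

3.23 mm/yr

After corrections the count is 18061 − 12 = 18049 annual layers.
Extension rate ≈ 58374.9 / 18049 = 3.23 mm/yr.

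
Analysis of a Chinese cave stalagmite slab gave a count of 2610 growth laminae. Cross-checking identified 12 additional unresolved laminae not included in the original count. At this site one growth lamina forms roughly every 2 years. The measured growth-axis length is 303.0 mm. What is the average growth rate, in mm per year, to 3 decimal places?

0.058 mm per year

Adjusted count: 2610 + 12 = 2622 growth laminae.
2622 growth laminae at 2 years each span 2622 × 2 = 5244 years.
Extension rate ≈ 303.0 / 5244 = 0.058 mm per year.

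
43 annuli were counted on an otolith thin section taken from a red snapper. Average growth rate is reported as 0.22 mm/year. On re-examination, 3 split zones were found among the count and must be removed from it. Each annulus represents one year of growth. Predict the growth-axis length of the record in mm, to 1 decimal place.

True annulus count = 43 − 3 = 40.
40 years at 0.22 mm/year gives 0.22 × 40 = 8.8 mm.

8.8 mm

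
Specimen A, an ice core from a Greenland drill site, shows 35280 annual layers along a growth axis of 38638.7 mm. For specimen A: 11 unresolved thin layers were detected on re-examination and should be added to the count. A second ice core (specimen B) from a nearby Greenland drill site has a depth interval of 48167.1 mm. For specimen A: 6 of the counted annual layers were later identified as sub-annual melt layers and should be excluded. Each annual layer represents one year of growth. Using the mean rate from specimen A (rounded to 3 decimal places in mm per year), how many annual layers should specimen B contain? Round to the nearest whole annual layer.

Specimen A: true annual layer count = 35280 − 6 + 11 = 35285.
A: Mean rate = 38638.7 mm / 35285 years ≈ 1.095 mm per year.
For B, 48167.1 / 1.095 = 43988.22 years ≈ 43988 annual layers.

43988 annual layers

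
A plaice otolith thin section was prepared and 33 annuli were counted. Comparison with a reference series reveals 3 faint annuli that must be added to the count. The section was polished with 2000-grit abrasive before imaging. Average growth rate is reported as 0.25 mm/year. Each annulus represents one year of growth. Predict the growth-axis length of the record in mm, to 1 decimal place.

9.0 mm

After corrections the count is 33 + 3 = 36 annuli.
Length ≈ 0.25 × 36 = 9.0 mm.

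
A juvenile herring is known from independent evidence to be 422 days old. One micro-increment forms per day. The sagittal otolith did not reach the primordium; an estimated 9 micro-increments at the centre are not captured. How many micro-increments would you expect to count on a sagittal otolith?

413 micro-increments

One micro-increment per day gives 422 micro-increments over 422 days.
Subtracting the 9 micro-increments not captured gives 422 − 9 = 413 micro-increments in the record.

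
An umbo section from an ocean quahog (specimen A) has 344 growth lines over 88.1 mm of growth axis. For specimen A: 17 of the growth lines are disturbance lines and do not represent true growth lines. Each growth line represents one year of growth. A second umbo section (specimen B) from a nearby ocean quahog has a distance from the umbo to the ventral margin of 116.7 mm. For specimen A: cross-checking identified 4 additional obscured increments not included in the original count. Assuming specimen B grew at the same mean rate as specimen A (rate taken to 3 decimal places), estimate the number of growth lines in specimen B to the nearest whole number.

439 growth lines

Specimen A: after corrections the count is 344 − 17 + 4 = 331 growth lines.
A: 88.1 mm over 331 years gives 88.1 / 331 ≈ 0.266 mm per year.
For B, 116.7 / 0.266 = 438.72 years ≈ 439 growth lines.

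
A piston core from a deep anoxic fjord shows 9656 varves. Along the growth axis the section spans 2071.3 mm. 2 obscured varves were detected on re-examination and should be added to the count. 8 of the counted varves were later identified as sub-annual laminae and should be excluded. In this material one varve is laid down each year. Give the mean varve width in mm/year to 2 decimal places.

After corrections the count is 9656 − 8 + 2 = 9650 varves.
Mean rate = 2071.3 mm / 9650 years ≈ 0.21 mm/year.

0.21 mm/year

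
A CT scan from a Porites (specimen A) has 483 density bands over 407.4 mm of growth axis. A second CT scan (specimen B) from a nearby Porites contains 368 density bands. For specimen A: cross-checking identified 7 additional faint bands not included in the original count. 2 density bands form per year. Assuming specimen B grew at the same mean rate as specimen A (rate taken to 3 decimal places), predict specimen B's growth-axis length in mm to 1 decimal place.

306.0 mm

Specimen A: adjusted count: 483 + 7 = 490 density bands.
Specimen A: dividing by 2 density bands per year: 490 / 2 = 245 years.
A: Mean rate = 407.4 mm / 245 years ≈ 1.663 mm per year.
Specimen B: 368 density bands at 2 per year is 368 / 2 = 184 years. Length of B = 1.663 × 184 = 306.0 mm.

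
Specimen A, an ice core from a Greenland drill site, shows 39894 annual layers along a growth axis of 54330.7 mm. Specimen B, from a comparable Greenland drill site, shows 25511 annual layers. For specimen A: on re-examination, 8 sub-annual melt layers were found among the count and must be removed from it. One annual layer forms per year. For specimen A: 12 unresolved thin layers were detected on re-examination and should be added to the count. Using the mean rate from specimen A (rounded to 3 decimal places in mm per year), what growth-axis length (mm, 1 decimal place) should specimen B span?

34746.0 mm

Specimen A: true annual layer count = 39894 − 8 + 12 = 39898.
A: 54330.7 mm over 39898 years gives 54330.7 / 39898 ≈ 1.362 mm/yr.
B's length ≈ 1.362 × 25511 = 34746.0 mm.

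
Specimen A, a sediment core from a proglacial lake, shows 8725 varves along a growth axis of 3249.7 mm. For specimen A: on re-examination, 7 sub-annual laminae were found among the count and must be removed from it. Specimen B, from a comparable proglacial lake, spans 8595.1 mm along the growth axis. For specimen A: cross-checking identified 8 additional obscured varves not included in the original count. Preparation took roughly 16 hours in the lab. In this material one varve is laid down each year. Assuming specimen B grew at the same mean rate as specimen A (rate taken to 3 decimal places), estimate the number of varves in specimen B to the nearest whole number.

23105 varves

Specimen A: correcting the raw count gives 8725 − 7 + 8 = 8726 true varves.
A: Extension rate ≈ 3249.7 / 8726 = 0.372 mm/year.
For B, 8595.1 / 0.372 = 23105.11 years ≈ 23105 varves.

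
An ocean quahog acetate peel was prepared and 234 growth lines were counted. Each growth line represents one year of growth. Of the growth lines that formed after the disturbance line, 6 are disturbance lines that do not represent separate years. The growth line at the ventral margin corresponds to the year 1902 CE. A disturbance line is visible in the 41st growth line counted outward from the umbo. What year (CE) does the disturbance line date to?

1715 CE

234 − 41 = 193 growth lines lie beyond the disturbance line toward the ventral margin.
Removing the 6 false growth lines leaves 193 − 6 = 187 true growth lines beyond the disturbance line.
The growth line at the ventral margin is 1902 CE, so the disturbance line dates to 1902 − 187 = 1715 CE.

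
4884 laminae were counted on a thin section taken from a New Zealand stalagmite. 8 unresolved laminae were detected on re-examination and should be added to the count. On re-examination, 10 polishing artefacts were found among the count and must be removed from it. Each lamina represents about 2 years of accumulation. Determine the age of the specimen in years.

Correcting the raw count gives 4884 − 10 + 8 = 4882 true laminae.
Multiplying by 2 years per lamina: 4882 × 2 = 9764 years.

9764 yr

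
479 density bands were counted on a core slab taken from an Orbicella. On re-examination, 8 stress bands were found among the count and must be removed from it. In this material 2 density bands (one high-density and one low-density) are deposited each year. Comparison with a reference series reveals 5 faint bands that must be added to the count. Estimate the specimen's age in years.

Adjusted count: 479 − 8 + 5 = 476 density bands.
Dividing by 2 density bands per year: 476 / 2 = 238 years.

238 years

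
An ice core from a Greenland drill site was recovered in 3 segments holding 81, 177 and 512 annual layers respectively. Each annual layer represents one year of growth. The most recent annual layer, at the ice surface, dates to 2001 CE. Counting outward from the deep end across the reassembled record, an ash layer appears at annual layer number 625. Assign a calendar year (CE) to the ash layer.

Total annual layers = 81 + 177 + 512 = 770.
The ash layer sits at annual layer 625 from the deep end, so 770 − 625 = 145 annual layers formed after it.
2001 − 145 = 1856 CE.

1856 CE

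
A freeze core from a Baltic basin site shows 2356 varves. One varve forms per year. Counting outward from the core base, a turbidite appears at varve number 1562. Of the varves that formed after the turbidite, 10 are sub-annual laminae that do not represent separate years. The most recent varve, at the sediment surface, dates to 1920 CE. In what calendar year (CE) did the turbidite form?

1136 CE

Between varve 1562 and the sediment surface there are 2356 − 1562 = 794 varves.
Excluding 10 false varves: 794 − 10 = 784.
The varve at the sediment surface is 1920 CE, so the turbidite dates to 1920 − 784 = 1136 CE.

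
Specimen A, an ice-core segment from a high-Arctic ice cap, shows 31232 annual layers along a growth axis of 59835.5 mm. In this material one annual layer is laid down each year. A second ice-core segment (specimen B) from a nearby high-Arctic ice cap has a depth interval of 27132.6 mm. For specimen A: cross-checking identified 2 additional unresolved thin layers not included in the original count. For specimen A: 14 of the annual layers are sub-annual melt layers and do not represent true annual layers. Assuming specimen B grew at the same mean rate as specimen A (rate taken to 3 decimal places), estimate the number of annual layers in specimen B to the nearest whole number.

Specimen A: adjusted count: 31232 − 14 + 2 = 31220 annual layers.
A: 59835.5 mm over 31220 years gives 59835.5 / 31220 ≈ 1.917 mm/year.
B spans 27132.6 / 1.917 = 14153.68 years ≈ 14154 annual layers.

14154 annual layers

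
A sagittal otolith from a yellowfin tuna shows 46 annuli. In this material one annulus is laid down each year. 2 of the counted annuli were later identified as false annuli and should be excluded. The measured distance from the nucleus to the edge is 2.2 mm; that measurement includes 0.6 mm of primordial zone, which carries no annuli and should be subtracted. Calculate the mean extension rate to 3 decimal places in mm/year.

0.036 mm/year

Adjusted count: 46 − 2 = 44 annuli.
Net length = 2.2 − 0.6 = 1.6 mm.
1.6 mm over 44 years gives 1.6 / 44 ≈ 0.036 mm/year.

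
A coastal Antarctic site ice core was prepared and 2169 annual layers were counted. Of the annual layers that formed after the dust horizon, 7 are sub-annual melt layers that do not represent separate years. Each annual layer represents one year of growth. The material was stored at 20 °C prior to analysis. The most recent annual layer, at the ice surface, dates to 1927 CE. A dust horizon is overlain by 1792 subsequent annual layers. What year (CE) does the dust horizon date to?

1792 annual layers formed after the dust horizon.
Excluding 7 false annual layers: 1792 − 7 = 1785.
Counting back 1785 years from 1927 CE places the dust horizon in 1927 − 1785 = 142 CE.

142 CE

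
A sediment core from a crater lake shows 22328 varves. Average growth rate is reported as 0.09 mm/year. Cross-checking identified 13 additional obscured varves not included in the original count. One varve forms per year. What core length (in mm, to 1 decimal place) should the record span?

2010.7 mm

Correcting the raw count gives 22328 + 13 = 22341 true varves.
22341 years at 0.09 mm/year gives 0.09 × 22341 = 2010.7 mm.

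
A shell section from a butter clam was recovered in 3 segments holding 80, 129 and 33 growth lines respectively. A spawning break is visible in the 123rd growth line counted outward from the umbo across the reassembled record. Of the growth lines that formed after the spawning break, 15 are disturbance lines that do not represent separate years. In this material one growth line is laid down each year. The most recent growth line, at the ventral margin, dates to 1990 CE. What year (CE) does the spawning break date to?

Total growth lines = 80 + 129 + 33 = 242.
Between growth line 123 and the ventral margin there are 242 − 123 = 119 growth lines.
119 − 15 false = 104 true growth lines after the spawning break.
1990 − 104 = 1886 CE.

1886 CE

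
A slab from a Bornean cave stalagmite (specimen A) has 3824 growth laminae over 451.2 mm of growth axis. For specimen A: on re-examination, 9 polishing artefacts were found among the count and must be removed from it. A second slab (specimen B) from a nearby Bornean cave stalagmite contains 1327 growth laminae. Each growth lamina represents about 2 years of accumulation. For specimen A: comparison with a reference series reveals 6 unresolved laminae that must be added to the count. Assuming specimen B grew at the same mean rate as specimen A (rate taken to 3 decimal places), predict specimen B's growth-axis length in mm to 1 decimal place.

Specimen A: correcting the raw count gives 3824 − 9 + 6 = 3821 true growth laminae.
Specimen A: 3821 growth laminae at 2 years each span 3821 × 2 = 7642 years.
A: 451.2 mm over 7642 years gives 451.2 / 7642 ≈ 0.059 mm/year.
Specimen B: 1327 growth laminae at 2 years each span 1327 × 2 = 2654 years. Length of B = 0.059 × 2654 = 156.6 mm.

156.6 mm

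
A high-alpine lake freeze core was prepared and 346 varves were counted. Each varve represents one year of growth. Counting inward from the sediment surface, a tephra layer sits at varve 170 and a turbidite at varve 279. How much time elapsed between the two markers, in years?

279 − 170 = 109 varves lie between the two events.
That is 109 years at one varve per year.

109 yr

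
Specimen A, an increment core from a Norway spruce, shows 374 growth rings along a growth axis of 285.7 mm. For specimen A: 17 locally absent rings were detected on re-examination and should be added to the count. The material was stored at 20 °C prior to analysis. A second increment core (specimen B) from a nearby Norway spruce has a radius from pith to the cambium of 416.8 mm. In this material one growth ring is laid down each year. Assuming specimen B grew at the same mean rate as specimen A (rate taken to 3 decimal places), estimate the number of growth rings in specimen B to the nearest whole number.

Specimen A: true growth ring count = 374 + 17 = 391.
A: Mean rate = 285.7 mm / 391 years ≈ 0.731 mm per year.
For B, 416.8 / 0.731 = 570.18 years ≈ 570 growth rings.

570 growth rings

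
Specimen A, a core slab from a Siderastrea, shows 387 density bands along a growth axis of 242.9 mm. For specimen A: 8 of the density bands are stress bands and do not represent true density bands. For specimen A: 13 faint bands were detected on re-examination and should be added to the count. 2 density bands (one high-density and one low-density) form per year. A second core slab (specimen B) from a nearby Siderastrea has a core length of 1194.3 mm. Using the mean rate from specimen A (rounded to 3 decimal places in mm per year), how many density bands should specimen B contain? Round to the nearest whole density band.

Specimen A: adjusted count: 387 − 8 + 13 = 392 density bands.
Specimen A: 392 density bands at 2 per year is 392 / 2 = 196 years.
A: 242.9 mm over 196 years gives 242.9 / 196 ≈ 1.239 mm/yr.
Specimen B: 1194.3 mm / 1.239 mm per year = 963.92 years; at 2 density bands per year that is 963.92 × 2 ≈ 1928 density bands.

1928 density bands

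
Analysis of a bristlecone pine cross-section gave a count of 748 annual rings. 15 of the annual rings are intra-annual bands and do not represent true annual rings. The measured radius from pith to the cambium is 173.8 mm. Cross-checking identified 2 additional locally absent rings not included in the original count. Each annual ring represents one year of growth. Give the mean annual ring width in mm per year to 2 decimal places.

Adjusted count: 748 − 15 + 2 = 735 annual rings.
173.8 mm over 735 years gives 173.8 / 735 ≈ 0.24 mm per year.

0.24 mm per year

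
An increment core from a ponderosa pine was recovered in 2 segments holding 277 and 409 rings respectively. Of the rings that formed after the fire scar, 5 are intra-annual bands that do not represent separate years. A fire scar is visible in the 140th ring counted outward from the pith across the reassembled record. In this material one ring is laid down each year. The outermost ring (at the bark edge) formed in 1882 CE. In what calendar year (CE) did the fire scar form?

1341 CE

Total rings = 277 + 409 = 686.
686 − 140 = 546 rings lie beyond the fire scar toward the bark edge.
Excluding 5 false rings: 546 − 5 = 541.
The ring at the bark edge is 1882 CE, so the fire scar dates to 1882 − 541 = 1341 CE.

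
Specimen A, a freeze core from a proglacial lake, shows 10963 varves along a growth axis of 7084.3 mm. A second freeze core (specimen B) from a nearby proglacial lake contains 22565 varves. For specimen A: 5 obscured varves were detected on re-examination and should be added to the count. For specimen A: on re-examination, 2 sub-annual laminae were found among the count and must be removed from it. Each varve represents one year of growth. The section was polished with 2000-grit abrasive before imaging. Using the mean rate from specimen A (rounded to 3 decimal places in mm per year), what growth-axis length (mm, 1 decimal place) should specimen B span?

14577.0 mm

Specimen A: true varve count = 10963 − 2 + 5 = 10966.
A: 7084.3 mm over 10966 years gives 7084.3 / 10966 ≈ 0.646 mm/yr.
B's length ≈ 0.646 × 22565 = 14577.0 mm.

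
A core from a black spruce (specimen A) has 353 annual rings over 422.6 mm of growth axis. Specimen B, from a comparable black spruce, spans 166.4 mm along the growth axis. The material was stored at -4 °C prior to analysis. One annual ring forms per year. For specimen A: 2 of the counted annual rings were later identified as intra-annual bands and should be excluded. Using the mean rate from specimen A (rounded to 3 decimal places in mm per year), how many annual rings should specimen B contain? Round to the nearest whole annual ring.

Specimen A: after corrections the count is 353 − 2 = 351 annual rings.
A: Extension rate ≈ 422.6 / 351 = 1.204 mm/yr.
Specimen B: 166.4 mm / 1.204 mm per year = 138.21 years ≈ 138 annual rings.

138 annual rings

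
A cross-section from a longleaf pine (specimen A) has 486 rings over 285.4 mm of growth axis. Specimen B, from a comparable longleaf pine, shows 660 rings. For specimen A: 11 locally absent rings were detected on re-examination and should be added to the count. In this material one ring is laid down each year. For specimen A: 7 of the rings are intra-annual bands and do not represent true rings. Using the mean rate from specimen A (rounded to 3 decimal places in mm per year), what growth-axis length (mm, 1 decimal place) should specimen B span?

Specimen A: adjusted count: 486 − 7 + 11 = 490 rings.
A: 285.4 mm over 490 years gives 285.4 / 490 ≈ 0.582 mm per year.
B's length ≈ 0.582 × 660 = 384.1 mm.

384.1 mm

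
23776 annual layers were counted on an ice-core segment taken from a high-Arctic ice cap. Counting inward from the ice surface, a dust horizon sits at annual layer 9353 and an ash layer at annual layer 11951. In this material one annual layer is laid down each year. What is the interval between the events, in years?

2598 yr

Separation: 11951 − 9353 = 2598 annual layers.
At one annual layer per year, 2598 years elapsed between them.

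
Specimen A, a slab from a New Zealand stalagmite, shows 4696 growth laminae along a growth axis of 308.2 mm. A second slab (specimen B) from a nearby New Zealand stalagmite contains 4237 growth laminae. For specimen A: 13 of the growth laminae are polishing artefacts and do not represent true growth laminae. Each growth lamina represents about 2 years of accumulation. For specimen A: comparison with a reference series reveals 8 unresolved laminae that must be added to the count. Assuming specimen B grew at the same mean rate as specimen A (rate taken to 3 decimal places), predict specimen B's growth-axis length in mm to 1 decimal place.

279.6 mm

Specimen A: adjusted count: 4696 − 13 + 8 = 4691 growth laminae.
Specimen A: 4691 growth laminae at 2 years each span 4691 × 2 = 9382 years.
A: Extension rate ≈ 308.2 / 9382 = 0.033 mm/year.
Specimen B: multiplying by 2 years per growth lamina: 4237 × 2 = 8474 years. B's length ≈ 0.033 × 8474 = 279.6 mm.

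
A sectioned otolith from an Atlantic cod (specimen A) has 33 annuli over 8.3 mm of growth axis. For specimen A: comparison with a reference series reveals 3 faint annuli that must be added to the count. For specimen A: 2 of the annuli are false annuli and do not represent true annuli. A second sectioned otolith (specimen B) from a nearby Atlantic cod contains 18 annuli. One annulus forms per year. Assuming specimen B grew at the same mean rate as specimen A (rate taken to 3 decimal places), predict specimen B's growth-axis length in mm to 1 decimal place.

4.4 mm

Specimen A: true annulus count = 33 − 2 + 3 = 34.
A: Extension rate ≈ 8.3 / 34 = 0.244 mm per year.
Length of B = 0.244 × 18 = 4.4 mm.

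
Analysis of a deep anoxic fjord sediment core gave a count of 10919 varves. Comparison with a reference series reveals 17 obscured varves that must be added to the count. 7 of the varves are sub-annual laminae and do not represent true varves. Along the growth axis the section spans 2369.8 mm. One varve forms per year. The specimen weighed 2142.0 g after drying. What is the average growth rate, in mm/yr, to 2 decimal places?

0.22 mm/yr

Correcting the raw count gives 10919 − 7 + 17 = 10929 true varves.
Mean rate = 2369.8 mm / 10929 years ≈ 0.22 mm/yr.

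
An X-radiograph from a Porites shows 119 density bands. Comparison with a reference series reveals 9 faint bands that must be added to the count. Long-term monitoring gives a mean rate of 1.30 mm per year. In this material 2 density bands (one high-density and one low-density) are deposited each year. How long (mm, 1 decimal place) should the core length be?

After corrections the count is 119 + 9 = 128 density bands.
Dividing by 2 density bands per year: 128 / 2 = 64 years.
Length ≈ 1.30 × 64 = 83.2 mm.

83.2 mm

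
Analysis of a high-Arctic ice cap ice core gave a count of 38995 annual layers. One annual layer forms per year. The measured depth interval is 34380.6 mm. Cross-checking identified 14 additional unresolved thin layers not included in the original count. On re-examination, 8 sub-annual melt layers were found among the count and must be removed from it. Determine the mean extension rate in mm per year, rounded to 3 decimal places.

Correcting the raw count gives 38995 − 8 + 14 = 39001 true annual layers.
34380.6 mm over 39001 years gives 34380.6 / 39001 ≈ 0.882 mm per year.

0.882 mm per year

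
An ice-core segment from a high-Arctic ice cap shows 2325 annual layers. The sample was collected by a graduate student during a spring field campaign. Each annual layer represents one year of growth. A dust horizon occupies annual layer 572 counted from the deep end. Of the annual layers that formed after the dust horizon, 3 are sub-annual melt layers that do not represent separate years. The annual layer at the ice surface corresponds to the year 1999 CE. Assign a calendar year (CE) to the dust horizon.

249 CE

The dust horizon sits at annual layer 572 from the deep end, so 2325 − 572 = 1753 annual layers formed after it.
1753 − 3 false = 1750 true annual layers after the dust horizon.
1999 − 1750 = 249 CE.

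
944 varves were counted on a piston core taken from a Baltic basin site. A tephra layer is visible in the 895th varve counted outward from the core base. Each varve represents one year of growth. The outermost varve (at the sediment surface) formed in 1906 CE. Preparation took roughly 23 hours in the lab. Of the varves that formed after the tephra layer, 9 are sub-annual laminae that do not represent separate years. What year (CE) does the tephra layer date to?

The tephra layer sits at varve 895 from the core base, so 944 − 895 = 49 varves formed after it.
49 − 9 false = 40 true varves after the tephra layer.
Counting back 40 years from 1906 CE places the tephra layer in 1906 − 40 = 1866 CE.

1866 CE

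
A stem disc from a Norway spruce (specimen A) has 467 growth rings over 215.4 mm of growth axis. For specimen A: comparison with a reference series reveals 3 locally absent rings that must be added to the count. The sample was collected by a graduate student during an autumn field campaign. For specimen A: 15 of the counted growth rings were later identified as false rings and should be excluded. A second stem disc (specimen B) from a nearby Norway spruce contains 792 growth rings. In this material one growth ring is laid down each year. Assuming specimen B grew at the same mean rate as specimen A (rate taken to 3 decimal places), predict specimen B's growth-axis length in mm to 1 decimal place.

Specimen A: adjusted count: 467 − 15 + 3 = 455 growth rings.
A: Mean rate = 215.4 mm / 455 years ≈ 0.473 mm per year.
B's length ≈ 0.473 × 792 = 374.6 mm.

374.6 mm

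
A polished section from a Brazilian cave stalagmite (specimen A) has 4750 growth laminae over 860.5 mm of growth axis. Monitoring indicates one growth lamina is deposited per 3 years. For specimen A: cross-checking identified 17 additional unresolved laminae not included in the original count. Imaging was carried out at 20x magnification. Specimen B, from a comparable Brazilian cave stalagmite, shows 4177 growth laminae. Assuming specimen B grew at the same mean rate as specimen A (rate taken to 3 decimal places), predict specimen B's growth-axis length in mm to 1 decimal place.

Specimen A: correcting the raw count gives 4750 + 17 = 4767 true growth laminae.
Specimen A: multiplying by 3 years per growth lamina: 4767 × 3 = 14301 years.
A: Extension rate ≈ 860.5 / 14301 = 0.060 mm/yr.
Specimen B: at 3 years per growth lamina, 4177 × 3 = 12531 years. B's length ≈ 0.060 × 12531 = 751.9 mm.

751.9 mm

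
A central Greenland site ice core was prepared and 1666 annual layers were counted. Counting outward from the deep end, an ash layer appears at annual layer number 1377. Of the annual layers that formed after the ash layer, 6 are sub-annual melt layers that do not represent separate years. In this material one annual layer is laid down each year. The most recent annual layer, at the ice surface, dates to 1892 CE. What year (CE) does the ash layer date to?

1609 CE

Between annual layer 1377 and the ice surface there are 1666 − 1377 = 289 annual layers.
Removing the 6 false annual layers leaves 289 − 6 = 283 true annual layers beyond the ash layer.
Counting back 283 years from 1892 CE places the ash layer in 1892 − 283 = 1609 CE.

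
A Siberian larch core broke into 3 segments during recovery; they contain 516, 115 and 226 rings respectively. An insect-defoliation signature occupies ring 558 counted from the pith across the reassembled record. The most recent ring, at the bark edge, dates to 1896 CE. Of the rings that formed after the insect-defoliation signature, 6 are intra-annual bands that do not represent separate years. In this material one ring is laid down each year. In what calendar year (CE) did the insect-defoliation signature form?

Total rings = 516 + 115 + 226 = 857.
The insect-defoliation signature sits at ring 558 from the pith, so 857 − 558 = 299 rings formed after it.
Removing the 6 false rings leaves 299 − 6 = 293 true rings beyond the insect-defoliation signature.
1896 − 293 = 1603 CE.

1603 CE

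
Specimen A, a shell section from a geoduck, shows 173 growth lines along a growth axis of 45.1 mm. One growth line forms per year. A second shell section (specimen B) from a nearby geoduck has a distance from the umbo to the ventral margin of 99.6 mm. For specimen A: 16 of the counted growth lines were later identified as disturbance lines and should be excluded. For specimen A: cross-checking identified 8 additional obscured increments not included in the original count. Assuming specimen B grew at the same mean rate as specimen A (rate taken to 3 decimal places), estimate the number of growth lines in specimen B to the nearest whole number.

Specimen A: true growth line count = 173 − 16 + 8 = 165.
A: 45.1 mm over 165 years gives 45.1 / 165 ≈ 0.273 mm per year.
Specimen B: 99.6 mm / 0.273 mm per year = 364.84 years ≈ 365 growth lines.

365 growth lines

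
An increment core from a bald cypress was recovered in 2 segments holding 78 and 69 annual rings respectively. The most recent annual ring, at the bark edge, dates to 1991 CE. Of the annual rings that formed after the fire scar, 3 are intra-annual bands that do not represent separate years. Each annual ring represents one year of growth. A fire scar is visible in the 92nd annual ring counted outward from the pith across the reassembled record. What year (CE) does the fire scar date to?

1939 CE

Total annual rings = 78 + 69 = 147.
147 − 92 = 55 annual rings lie beyond the fire scar toward the bark edge.
Excluding 3 false annual rings: 55 − 3 = 52.
Counting back 52 years from 1991 CE places the fire scar in 1991 − 52 = 1939 CE.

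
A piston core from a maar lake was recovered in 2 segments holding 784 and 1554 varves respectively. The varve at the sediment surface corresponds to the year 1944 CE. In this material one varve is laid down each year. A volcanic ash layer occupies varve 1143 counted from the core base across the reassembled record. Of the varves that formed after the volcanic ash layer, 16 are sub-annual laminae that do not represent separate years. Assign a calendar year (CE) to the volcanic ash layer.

765 CE

Total varves = 784 + 1554 = 2338.
The volcanic ash layer sits at varve 1143 from the core base, so 2338 − 1143 = 1195 varves formed after it.
Excluding 16 false varves: 1195 − 16 = 1179.
1944 − 1179 = 765 CE.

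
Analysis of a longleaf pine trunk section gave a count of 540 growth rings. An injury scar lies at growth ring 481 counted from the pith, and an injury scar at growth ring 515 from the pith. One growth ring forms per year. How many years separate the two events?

34 yr

The two markers are separated by 515 − 481 = 34 growth rings.
That is 34 years at one growth ring per year.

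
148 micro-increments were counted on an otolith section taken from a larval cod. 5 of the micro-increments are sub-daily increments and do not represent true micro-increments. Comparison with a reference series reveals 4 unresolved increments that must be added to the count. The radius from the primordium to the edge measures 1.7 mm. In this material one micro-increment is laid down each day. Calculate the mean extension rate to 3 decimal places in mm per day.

0.012 mm per day

Adjusted count: 148 − 5 + 4 = 147 micro-increments.
Mean rate = 1.7 mm / 147 days ≈ 0.012 mm per day.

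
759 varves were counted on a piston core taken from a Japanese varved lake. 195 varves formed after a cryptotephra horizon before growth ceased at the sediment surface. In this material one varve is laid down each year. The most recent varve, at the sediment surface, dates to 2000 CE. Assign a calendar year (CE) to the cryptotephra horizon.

195 varves post-date the cryptotephra horizon.
2000 − 195 = 1805 CE.

1805 CE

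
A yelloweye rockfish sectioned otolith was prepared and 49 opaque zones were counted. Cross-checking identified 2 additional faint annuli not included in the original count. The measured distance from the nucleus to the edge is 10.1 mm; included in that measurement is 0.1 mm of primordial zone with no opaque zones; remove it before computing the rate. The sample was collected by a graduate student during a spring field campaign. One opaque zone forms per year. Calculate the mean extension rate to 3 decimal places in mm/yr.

Adjusted count: 49 + 2 = 51 opaque zones.
The growth record spans 10.1 − 0.1 = 10.0 mm.
10.0 mm over 51 years gives 10.0 / 51 ≈ 0.196 mm/yr.

0.196 mm/yr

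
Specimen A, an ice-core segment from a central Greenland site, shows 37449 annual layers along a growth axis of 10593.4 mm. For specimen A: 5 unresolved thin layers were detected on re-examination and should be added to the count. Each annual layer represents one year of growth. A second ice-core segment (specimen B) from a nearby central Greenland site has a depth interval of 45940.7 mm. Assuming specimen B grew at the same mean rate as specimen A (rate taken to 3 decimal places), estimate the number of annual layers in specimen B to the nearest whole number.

Specimen A: correcting the raw count gives 37449 + 5 = 37454 true annual layers.
A: Mean rate = 10593.4 mm / 37454 years ≈ 0.283 mm/yr.
B spans 45940.7 / 0.283 = 162334.63 years ≈ 162335 annual layers.

162335 annual layers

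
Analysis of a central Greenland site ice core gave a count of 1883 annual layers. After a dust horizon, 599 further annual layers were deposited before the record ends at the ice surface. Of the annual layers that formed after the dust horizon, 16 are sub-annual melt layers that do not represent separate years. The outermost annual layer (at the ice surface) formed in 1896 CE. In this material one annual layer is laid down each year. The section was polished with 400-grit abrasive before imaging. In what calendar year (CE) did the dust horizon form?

There are 599 annual layers younger than the dust horizon.
599 − 16 false = 583 true annual layers after the dust horizon.
Counting back 583 years from 1896 CE places the dust horizon in 1896 − 583 = 1313 CE.

1313 CE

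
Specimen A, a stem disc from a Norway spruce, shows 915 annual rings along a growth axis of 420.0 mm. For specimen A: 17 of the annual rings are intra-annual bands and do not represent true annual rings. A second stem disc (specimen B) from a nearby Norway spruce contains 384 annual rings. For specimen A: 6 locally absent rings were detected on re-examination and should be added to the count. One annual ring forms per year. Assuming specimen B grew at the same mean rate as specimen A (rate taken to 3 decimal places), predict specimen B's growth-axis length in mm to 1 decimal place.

178.6 mm

Specimen A: true annual ring count = 915 − 17 + 6 = 904.
A: Mean rate = 420.0 mm / 904 years ≈ 0.465 mm/yr.
B's length ≈ 0.465 × 384 = 178.6 mm.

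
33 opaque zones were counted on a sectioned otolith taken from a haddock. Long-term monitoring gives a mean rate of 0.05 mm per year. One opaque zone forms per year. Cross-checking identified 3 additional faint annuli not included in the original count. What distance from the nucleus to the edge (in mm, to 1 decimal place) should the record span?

After corrections the count is 33 + 3 = 36 opaque zones.
Predicted length = 0.05 mm/year × 36 years = 1.8 mm.

1.8 mm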